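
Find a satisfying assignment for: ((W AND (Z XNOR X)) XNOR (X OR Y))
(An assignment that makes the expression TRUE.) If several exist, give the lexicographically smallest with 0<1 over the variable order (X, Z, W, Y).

X=0, Z=0, W=0, Y=0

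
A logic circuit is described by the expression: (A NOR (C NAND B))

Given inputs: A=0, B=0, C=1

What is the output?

Substituting: (0 NOR (1 NAND 0))
= 0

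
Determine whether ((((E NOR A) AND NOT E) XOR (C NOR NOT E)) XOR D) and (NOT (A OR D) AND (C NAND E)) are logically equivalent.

No. Counterexample: with C=0, E=0, D=1, A=1, Expression 1 = 1 but Expression 2 = 0.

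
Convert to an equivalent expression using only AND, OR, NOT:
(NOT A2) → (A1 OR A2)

A2 OR (A1 OR A2)
(Implication elimination: A → B = NOT A OR B)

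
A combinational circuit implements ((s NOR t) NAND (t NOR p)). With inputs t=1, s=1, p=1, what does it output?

Substituting: ((1 NOR 1) NAND (1 NOR 1))
= 1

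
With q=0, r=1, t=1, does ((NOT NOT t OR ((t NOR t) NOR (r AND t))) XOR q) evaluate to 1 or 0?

Substituting: ((NOT NOT 1 OR ((1 NOR 1) NOR (1 AND 1))) XOR 0)
= 1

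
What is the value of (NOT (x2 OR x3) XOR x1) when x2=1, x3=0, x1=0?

Substituting: (NOT (1 OR 0) XOR 0)
= 0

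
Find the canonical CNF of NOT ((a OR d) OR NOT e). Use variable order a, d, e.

(a OR d OR e) AND (a OR NOT d OR e) AND (a OR NOT d OR NOT e) AND (NOT a OR d OR e) AND (NOT a OR d OR NOT e) AND (NOT a OR NOT d OR e) AND (NOT a OR NOT d OR NOT e)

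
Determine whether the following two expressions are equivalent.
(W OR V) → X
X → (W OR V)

No, Converse is not equivalent to original (counterexample: W=0, V=0, X=1)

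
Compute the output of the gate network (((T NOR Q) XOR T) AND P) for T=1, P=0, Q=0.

Substituting: (((1 NOR 0) XOR 1) AND 0)
= 0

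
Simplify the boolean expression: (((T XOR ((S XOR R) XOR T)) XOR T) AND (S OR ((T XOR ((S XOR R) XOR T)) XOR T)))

By absorption (E AND (E OR v) = E) then XOR self-cancellation ((E XOR v) XOR v = E):
= ((S XOR R) XOR T)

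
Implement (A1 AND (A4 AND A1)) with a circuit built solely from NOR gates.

((A1 NOR A1) NOR (((A4 NOR A4) NOR (A1 NOR A1)) NOR ((A4 NOR A4) NOR (A1 NOR A1))))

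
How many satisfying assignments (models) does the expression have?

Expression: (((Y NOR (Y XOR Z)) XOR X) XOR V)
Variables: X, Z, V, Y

Satisfying assignments: (0,0,0,0), (0,0,1,1), (0,1,1,0), (0,1,1,1), (1,0,0,1), (1,0,1,0), (1,1,0,0), (1,1,0,1)
Count: 8 out of 16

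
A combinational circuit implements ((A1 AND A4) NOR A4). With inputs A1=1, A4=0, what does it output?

Substituting: ((1 AND 0) NOR 0)
= 1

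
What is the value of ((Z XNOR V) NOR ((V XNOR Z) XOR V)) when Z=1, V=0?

Substituting: ((1 XNOR 0) NOR ((0 XNOR 1) XOR 0))
= 1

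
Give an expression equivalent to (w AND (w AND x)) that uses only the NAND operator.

((w NAND ((w NAND x) NAND (w NAND x))) NAND (w NAND ((w NAND x) NAND (w NAND x))))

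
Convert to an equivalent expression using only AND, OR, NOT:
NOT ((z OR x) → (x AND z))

(z OR x) AND NOT (x AND z)
(Negated implication: NOT(A → B) = A AND NOT B)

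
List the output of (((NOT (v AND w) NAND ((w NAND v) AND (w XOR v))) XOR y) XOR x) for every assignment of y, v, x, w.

y | v | x | w | Output
----------------------
0 | 0 | 0 | 0 | 1
0 | 0 | 0 | 1 | 0
0 | 0 | 1 | 0 | 0
0 | 0 | 1 | 1 | 1
0 | 1 | 0 | 0 | 0
0 | 1 | 0 | 1 | 1
0 | 1 | 1 | 0 | 1
0 | 1 | 1 | 1 | 0
1 | 0 | 0 | 0 | 0
1 | 0 | 0 | 1 | 1
1 | 0 | 1 | 0 | 1
1 | 0 | 1 | 1 | 0
1 | 1 | 0 | 0 | 1
1 | 1 | 0 | 1 | 0
1 | 1 | 1 | 0 | 0
1 | 1 | 1 | 1 | 1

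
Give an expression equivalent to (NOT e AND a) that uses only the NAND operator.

(((e NAND e) NAND a) NAND ((e NAND e) NAND a))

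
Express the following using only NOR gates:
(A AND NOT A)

((A NOR A) NOR ((A NOR A) NOR (A NOR A)))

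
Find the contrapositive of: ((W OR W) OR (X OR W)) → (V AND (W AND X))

Contrapositive: NOT (V AND (W AND X)) → NOT ((W OR W) OR (X OR W))
Note: A statement and its contrapositive are logically equivalent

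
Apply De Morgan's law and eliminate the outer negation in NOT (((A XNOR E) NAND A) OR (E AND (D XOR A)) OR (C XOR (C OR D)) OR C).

NOT ((A XNOR E) NAND A) AND NOT (E AND (D XOR A)) AND NOT (C XOR (C OR D)) AND NOT C
De Morgan's: NOT(OR of terms) = AND of negations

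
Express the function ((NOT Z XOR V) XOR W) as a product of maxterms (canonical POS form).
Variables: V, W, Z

ΠM(1, 2, 4, 7) = (V OR W OR NOT Z) AND (V OR NOT W OR Z) AND (NOT V OR W OR Z) AND (NOT V OR NOT W OR NOT Z)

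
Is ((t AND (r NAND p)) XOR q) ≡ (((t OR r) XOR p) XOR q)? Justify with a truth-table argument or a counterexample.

No. Counterexample: with t=0, p=0, r=1, q=0, Expression 1 = 0 but Expression 2 = 1.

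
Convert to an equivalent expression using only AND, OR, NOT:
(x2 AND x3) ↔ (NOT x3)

((x2 AND x3) AND (NOT x3)) OR (NOT (x2 AND x3) AND x3)
(Biconditional = both true or both false)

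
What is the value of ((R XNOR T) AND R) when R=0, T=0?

Substituting: ((0 XNOR 0) AND 0)
= 0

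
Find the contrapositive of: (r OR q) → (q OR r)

Contrapositive: NOT (q OR r) → NOT (r OR q)
Note: A statement and its contrapositive are logically equivalent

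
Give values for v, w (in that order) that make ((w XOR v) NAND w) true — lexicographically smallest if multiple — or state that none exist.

v=0, w=0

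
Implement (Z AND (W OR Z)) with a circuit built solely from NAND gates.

((Z NAND ((W NAND W) NAND (Z NAND Z))) NAND (Z NAND ((W NAND W) NAND (Z NAND Z))))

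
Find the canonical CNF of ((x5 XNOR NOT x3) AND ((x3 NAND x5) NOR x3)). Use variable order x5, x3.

(x5 OR x3) AND (x5 OR NOT x3) AND (NOT x5 OR x3) AND (NOT x5 OR NOT x3)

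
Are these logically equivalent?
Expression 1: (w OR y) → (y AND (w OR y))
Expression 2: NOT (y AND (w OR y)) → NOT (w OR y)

Yes, Contrapositive is always equivalent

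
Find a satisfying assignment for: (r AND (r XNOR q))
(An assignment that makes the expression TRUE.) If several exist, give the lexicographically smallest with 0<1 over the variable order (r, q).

r=1, q=1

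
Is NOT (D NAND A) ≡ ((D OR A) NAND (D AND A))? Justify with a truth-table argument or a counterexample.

No. Counterexample: with D=0, A=0, Expression 1 = 0 but Expression 2 = 1.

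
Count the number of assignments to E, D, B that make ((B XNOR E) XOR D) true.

Satisfying assignments: (0,0,0), (0,1,1), (1,0,1), (1,1,0)
Count: 4 out of 8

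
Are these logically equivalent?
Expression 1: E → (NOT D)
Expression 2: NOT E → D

No, Inverse is not equivalent to original (counterexample: E=0, D=0, C=0)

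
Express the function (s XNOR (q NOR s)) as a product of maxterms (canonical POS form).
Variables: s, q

ΠM(0, 2, 3) = (s OR q) AND (NOT s OR q) AND (NOT s OR NOT q)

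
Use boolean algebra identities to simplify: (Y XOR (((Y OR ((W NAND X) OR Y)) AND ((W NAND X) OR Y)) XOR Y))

By XOR self-cancellation ((E XOR v) XOR v = E) then absorption (E AND (E OR v) = E):
= ((W NAND X) OR Y)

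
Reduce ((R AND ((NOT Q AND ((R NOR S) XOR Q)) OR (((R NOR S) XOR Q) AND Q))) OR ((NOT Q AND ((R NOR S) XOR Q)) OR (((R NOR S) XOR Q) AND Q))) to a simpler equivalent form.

By absorption (E OR (E AND v) = E) then distribution ((E AND v) OR (E AND NOT v) = E):
= ((R NOR S) XOR Q)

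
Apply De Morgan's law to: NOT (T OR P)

NOT T AND NOT P
De Morgan's: NOT(OR of terms) = AND of negations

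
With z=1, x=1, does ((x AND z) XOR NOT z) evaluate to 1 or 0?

Substituting: ((1 AND 1) XOR NOT 1)
= 1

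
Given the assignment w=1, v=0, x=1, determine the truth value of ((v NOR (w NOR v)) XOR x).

Substituting: ((0 NOR (1 NOR 0)) XOR 1)
= 0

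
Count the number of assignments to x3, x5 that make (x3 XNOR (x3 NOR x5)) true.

Satisfying assignments: (0,1)
Count: 1 out of 4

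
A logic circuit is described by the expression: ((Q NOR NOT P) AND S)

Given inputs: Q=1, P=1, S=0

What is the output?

Substituting: ((1 NOR NOT 1) AND 0)
= 0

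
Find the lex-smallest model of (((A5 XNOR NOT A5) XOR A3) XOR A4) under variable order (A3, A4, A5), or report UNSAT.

A3=0, A4=1, A5=0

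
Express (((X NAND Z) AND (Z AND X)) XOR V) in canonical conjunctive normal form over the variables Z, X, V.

(Z OR X OR V) AND (Z OR NOT X OR V) AND (NOT Z OR X OR V) AND (NOT Z OR NOT X OR V)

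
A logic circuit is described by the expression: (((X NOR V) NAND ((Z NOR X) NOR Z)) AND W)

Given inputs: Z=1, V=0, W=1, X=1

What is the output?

Substituting: (((1 NOR 0) NAND ((1 NOR 1) NOR 1)) AND 1)
= 1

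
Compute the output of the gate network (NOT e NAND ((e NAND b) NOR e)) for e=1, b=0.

Substituting: (NOT 1 NAND ((1 NAND 0) NOR 1))
= 1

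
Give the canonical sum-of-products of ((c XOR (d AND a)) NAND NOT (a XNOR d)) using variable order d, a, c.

Σm(0, 1, 2, 4, 6, 7) = (NOT d AND NOT a AND NOT c) OR (NOT d AND NOT a AND c) OR (NOT d AND a AND NOT c) OR (d AND NOT a AND NOT c) OR (d AND a AND NOT c) OR (d AND a AND c)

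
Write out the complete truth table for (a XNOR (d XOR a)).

a | d | Output
--------------
0 | 0 | 1
0 | 1 | 0
1 | 0 | 1
1 | 1 | 0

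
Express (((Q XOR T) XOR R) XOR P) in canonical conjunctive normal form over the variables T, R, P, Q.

(T OR R OR P OR Q) AND (T OR R OR NOT P OR NOT Q) AND (T OR NOT R OR P OR NOT Q) AND (T OR NOT R OR NOT P OR Q) AND (NOT T OR R OR P OR NOT Q) AND (NOT T OR R OR NOT P OR Q) AND (NOT T OR NOT R OR P OR Q) AND (NOT T OR NOT R OR NOT P OR NOT Q)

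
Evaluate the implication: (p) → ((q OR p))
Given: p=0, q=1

Antecedent (p) = 0; consequent ((q OR p)) = 1.
0 → 1 = 1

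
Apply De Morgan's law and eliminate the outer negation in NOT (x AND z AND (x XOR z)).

NOT x OR NOT z OR NOT (x XOR z)
De Morgan's: NOT(AND of terms) = OR of negations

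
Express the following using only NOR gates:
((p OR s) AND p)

((((p NOR s) NOR (p NOR s)) NOR ((p NOR s) NOR (p NOR s))) NOR (p NOR p))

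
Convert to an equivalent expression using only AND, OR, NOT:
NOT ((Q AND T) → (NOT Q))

(Q AND T) AND Q
(Negated implication: NOT(A → B) = A AND NOT B)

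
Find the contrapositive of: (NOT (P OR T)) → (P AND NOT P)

Contrapositive: NOT (P AND NOT P) → (P OR T)
Note: A statement and its contrapositive are logically equivalent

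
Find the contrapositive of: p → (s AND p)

Contrapositive: NOT (s AND p) → NOT p
Note: A statement and its contrapositive are logically equivalent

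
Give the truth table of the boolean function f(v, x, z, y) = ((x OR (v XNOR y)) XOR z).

v | x | z | y | Output
----------------------
0 | 0 | 0 | 0 | 1
0 | 0 | 0 | 1 | 0
0 | 0 | 1 | 0 | 0
0 | 0 | 1 | 1 | 1
0 | 1 | 0 | 0 | 1
0 | 1 | 0 | 1 | 1
0 | 1 | 1 | 0 | 0
0 | 1 | 1 | 1 | 0
1 | 0 | 0 | 0 | 0
1 | 0 | 0 | 1 | 1
1 | 0 | 1 | 0 | 1
1 | 0 | 1 | 1 | 0
1 | 1 | 0 | 0 | 1
1 | 1 | 0 | 1 | 1
1 | 1 | 1 | 0 | 0
1 | 1 | 1 | 1 | 0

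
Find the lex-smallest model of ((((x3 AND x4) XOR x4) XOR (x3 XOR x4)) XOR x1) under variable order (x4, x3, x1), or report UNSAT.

x4=0, x3=0, x1=1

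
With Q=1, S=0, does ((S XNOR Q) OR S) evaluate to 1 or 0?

Substituting: ((0 XNOR 1) OR 0)
= 0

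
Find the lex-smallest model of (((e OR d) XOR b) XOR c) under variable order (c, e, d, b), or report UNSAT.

c=0, e=0, d=0, b=1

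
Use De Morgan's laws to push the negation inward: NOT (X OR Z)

NOT X AND NOT Z
De Morgan's: NOT(OR of terms) = AND of negations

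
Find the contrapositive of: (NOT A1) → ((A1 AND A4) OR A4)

Contrapositive: NOT ((A1 AND A4) OR A4) → A1
Note: A statement and its contrapositive are logically equivalent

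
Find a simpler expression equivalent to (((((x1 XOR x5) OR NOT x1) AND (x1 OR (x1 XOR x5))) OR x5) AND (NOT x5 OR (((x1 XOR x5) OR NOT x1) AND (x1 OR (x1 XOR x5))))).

By distribution ((E OR v) AND (E OR NOT v) = E) then distribution ((E OR v) AND (E OR NOT v) = E):
= (x1 XOR x5)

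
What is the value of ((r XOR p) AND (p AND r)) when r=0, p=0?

Substituting: ((0 XOR 0) AND (0 AND 0))
= 0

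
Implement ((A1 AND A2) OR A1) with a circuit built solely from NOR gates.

((((A1 NOR A1) NOR (A2 NOR A2)) NOR A1) NOR (((A1 NOR A1) NOR (A2 NOR A2)) NOR A1))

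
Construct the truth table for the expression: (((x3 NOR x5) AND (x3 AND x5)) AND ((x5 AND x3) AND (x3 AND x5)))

x3 | x5 | Output
----------------
0 | 0 | 0
0 | 1 | 0
1 | 0 | 0
1 | 1 | 0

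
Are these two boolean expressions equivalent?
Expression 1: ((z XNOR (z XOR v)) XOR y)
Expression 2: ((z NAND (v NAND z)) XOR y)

No. Counterexample: with y=0, v=0, z=1, Expression 1 = 1 but Expression 2 = 0.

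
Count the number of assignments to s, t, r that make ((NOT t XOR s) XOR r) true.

Satisfying assignments: (0,0,0), (0,1,1), (1,0,1), (1,1,0)
Count: 4 out of 8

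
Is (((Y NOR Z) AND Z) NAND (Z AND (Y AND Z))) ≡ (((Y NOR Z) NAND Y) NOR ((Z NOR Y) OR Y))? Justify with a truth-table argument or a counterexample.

No. Counterexample: with Z=0, Y=0, Expression 1 = 1 but Expression 2 = 0.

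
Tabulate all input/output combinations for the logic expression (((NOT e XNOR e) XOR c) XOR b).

c | b | e | Output
------------------
0 | 0 | 0 | 0
0 | 0 | 1 | 0
0 | 1 | 0 | 1
0 | 1 | 1 | 1
1 | 0 | 0 | 1
1 | 0 | 1 | 1
1 | 1 | 0 | 0
1 | 1 | 1 | 0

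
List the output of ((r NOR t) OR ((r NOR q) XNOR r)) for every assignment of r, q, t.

r | q | t | Output
------------------
0 | 0 | 0 | 1
0 | 0 | 1 | 0
0 | 1 | 0 | 1
0 | 1 | 1 | 1
1 | 0 | 0 | 0
1 | 0 | 1 | 0
1 | 1 | 0 | 0
1 | 1 | 1 | 0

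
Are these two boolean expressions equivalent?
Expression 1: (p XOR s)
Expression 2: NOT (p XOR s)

No. Counterexample: with p=0, s=0, Expression 1 = 0 but Expression 2 = 1.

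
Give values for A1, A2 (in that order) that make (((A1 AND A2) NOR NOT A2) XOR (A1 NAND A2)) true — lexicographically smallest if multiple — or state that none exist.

A1=0, A2=0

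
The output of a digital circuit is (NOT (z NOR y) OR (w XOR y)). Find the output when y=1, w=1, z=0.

Substituting: (NOT (0 NOR 1) OR (1 XOR 1))
= 1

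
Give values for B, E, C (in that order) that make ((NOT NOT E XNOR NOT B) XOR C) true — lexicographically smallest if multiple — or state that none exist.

B=0, E=0, C=1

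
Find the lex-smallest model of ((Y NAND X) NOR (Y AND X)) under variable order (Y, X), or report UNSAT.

UNSATISFIABLE - no assignment makes this expression true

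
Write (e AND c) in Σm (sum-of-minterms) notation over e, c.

Σm(3) = (e AND c)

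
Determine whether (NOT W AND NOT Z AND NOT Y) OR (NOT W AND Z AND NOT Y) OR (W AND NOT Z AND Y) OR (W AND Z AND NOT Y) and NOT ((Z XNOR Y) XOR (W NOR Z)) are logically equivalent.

Yes, they are equivalent — the two output columns agree on all 8 assignments:
W | Z | Y | Expression 1 | Expression 2
---------------------------------------
0 | 0 | 0 | 1 | 1
0 | 0 | 1 | 0 | 0
0 | 1 | 0 | 1 | 1
0 | 1 | 1 | 0 | 0
1 | 0 | 0 | 0 | 0
1 | 0 | 1 | 1 | 1
1 | 1 | 0 | 1 | 1
1 | 1 | 1 | 0 | 0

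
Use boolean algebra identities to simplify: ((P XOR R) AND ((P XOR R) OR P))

By absorption (E AND (E OR v) = E):
= (P XOR R)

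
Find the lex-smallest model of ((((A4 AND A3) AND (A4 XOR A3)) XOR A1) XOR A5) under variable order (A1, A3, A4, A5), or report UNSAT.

A1=0, A3=0, A4=0, A5=1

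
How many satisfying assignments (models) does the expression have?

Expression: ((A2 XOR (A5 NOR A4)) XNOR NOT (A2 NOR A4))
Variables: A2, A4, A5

Satisfying assignments: (0,0,1), (1,0,1), (1,1,0), (1,1,1)
Count: 4 out of 8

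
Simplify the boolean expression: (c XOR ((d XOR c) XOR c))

By XOR self-cancellation ((E XOR v) XOR v = E):
= (d XOR c)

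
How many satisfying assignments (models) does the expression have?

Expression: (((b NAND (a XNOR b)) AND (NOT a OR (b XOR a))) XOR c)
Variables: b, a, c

Satisfying assignments: (0,0,0), (0,1,0), (1,0,0), (1,1,1)
Count: 4 out of 8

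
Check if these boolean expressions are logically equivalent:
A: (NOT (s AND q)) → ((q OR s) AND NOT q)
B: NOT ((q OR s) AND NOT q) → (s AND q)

Yes, Contrapositive is always equivalent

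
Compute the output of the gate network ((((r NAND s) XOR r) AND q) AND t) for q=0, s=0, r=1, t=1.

Substituting: ((((1 NAND 0) XOR 1) AND 0) AND 1)
= 0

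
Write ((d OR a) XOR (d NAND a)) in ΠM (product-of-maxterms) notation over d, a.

ΠM(1, 2) = (d OR NOT a) AND (NOT d OR a)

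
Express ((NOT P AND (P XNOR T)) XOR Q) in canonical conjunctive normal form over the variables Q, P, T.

(Q OR P OR NOT T) AND (Q OR NOT P OR T) AND (Q OR NOT P OR NOT T) AND (NOT Q OR P OR T)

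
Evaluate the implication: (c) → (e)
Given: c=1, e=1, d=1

Antecedent (c) = 1; consequent (e) = 1.
1 → 1 = 1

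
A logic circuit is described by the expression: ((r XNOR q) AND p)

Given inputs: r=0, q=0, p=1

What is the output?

Substituting: ((0 XNOR 0) AND 1)
= 1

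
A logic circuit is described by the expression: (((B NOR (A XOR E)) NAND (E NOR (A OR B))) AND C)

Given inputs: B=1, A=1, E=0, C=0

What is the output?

Substituting: (((1 NOR (1 XOR 0)) NAND (0 NOR (1 OR 1))) AND 0)
= 0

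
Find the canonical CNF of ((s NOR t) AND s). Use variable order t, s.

(t OR s) AND (t OR NOT s) AND (NOT t OR s) AND (NOT t OR NOT s)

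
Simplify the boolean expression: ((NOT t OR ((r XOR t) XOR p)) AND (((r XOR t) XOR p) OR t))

By distribution ((E OR v) AND (E OR NOT v) = E):
= ((r XOR t) XOR p)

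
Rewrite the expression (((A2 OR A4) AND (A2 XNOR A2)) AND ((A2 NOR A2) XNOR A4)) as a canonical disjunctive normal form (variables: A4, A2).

(NOT A4 AND A2) OR (A4 AND NOT A2)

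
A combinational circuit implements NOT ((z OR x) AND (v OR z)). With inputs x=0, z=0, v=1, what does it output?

Substituting: NOT ((0 OR 0) AND (1 OR 0))
= 1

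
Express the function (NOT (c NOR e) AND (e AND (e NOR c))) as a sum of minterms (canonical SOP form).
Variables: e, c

Σm() = FALSE (no minterms)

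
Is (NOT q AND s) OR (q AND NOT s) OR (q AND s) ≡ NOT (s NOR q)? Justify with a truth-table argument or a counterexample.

Yes, they are equivalent — the two output columns agree on all 4 assignments:
q | s | Expression 1 | Expression 2
-----------------------------------
0 | 0 | 0 | 0
0 | 1 | 1 | 1
1 | 0 | 1 | 1
1 | 1 | 1 | 1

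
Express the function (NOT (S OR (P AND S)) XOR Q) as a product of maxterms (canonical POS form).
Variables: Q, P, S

ΠM(1, 3, 4, 6) = (Q OR P OR NOT S) AND (Q OR NOT P OR NOT S) AND (NOT Q OR P OR S) AND (NOT Q OR NOT P OR S)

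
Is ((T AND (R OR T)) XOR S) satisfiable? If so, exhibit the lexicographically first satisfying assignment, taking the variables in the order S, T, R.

S=0, T=1, R=0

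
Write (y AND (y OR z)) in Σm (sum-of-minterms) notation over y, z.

Σm(2, 3) = (y AND NOT z) OR (y AND z)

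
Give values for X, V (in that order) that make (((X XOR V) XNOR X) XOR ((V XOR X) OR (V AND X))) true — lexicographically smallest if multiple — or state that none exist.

X=0, V=0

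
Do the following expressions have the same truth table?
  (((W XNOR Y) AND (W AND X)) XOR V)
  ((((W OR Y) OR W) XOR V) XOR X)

No. Counterexample: with Y=0, V=0, W=0, X=1, Expression 1 = 0 but Expression 2 = 1.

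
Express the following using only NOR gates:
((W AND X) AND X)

((((W NOR W) NOR (X NOR X)) NOR ((W NOR W) NOR (X NOR X))) NOR (X NOR X))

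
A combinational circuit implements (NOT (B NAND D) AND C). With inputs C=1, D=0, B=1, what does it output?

Substituting: (NOT (1 NAND 0) AND 1)
= 0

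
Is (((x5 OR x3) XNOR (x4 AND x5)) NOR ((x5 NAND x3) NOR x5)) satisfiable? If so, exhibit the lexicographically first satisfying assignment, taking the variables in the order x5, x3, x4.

x5=0, x3=1, x4=0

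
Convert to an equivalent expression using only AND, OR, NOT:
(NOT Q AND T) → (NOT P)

NOT (NOT Q AND T) OR (NOT P)
(Implication elimination: A → B = NOT A OR B)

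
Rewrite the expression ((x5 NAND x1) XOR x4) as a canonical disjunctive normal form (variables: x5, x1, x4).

(NOT x5 AND NOT x1 AND NOT x4) OR (NOT x5 AND x1 AND NOT x4) OR (x5 AND NOT x1 AND NOT x4) OR (x5 AND x1 AND x4)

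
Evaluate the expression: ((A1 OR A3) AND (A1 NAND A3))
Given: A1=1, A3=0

Substituting: ((1 OR 0) AND (1 NAND 0))
= 1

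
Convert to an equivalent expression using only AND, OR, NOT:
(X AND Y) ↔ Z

((X AND Y) AND Z) OR (NOT (X AND Y) AND NOT Z)
(Biconditional = both true or both false)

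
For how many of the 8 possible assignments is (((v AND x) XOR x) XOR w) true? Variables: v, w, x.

Satisfying assignments: (0,0,1), (0,1,0), (1,1,0), (1,1,1)
Count: 4 out of 8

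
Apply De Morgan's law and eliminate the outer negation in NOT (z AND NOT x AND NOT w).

NOT z OR x OR w
De Morgan's: NOT(AND of terms) = OR of negations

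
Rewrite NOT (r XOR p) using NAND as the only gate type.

(((r NAND (r NAND p)) NAND (p NAND (r NAND p))) NAND ((r NAND (r NAND p)) NAND (p NAND (r NAND p))))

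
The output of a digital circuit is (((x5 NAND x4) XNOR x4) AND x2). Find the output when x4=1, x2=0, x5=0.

Substituting: (((0 NAND 1) XNOR 1) AND 0)
= 0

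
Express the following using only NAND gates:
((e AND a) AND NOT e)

((((e NAND a) NAND (e NAND a)) NAND (e NAND e)) NAND (((e NAND a) NAND (e NAND a)) NAND (e NAND e)))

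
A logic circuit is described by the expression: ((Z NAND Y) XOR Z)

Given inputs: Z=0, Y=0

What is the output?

Substituting: ((0 NAND 0) XOR 0)
= 1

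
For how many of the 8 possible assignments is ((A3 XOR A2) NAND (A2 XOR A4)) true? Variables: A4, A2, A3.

Satisfying assignments: (0,0,0), (0,0,1), (0,1,1), (1,0,0), (1,1,0), (1,1,1)
Count: 6 out of 8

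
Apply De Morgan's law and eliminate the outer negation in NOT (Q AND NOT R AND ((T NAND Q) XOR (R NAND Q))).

NOT Q OR R OR NOT ((T NAND Q) XOR (R NAND Q))
De Morgan's: NOT(AND of terms) = OR of negations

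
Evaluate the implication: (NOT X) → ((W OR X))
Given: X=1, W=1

Antecedent (NOT X) = 0; consequent ((W OR X)) = 1.
0 → 1 = 1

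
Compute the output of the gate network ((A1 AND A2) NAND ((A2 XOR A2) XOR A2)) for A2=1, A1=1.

Substituting: ((1 AND 1) NAND ((1 XOR 1) XOR 1))
= 0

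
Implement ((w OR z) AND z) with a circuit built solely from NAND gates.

((((w NAND w) NAND (z NAND z)) NAND z) NAND (((w NAND w) NAND (z NAND z)) NAND z))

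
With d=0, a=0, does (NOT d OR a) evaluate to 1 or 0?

Substituting: (NOT 0 OR 0)
= 1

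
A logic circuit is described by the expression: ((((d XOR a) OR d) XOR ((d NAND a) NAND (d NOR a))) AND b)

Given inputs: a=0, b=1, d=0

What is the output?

Substituting: ((((0 XOR 0) OR 0) XOR ((0 NAND 0) NAND (0 NOR 0))) AND 1)
= 0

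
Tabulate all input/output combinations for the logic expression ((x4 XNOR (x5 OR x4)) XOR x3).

x4 | x3 | x5 | Output
---------------------
0 | 0 | 0 | 1
0 | 0 | 1 | 0
0 | 1 | 0 | 0
0 | 1 | 1 | 1
1 | 0 | 0 | 1
1 | 0 | 1 | 1
1 | 1 | 0 | 0
1 | 1 | 1 | 0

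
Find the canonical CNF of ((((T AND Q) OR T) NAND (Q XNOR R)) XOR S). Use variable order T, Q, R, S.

(T OR Q OR R OR NOT S) AND (T OR Q OR NOT R OR NOT S) AND (T OR NOT Q OR R OR NOT S) AND (T OR NOT Q OR NOT R OR NOT S) AND (NOT T OR Q OR R OR S) AND (NOT T OR Q OR NOT R OR NOT S) AND (NOT T OR NOT Q OR R OR NOT S) AND (NOT T OR NOT Q OR NOT R OR S)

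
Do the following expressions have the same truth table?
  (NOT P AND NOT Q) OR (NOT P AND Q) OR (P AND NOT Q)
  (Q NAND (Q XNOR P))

Yes, they are equivalent — the two output columns agree on all 4 assignments:
P | Q | Expression 1 | Expression 2
-----------------------------------
0 | 0 | 1 | 1
0 | 1 | 1 | 1
1 | 0 | 1 | 1
1 | 1 | 0 | 0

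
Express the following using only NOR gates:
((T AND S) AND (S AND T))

((((T NOR T) NOR (S NOR S)) NOR ((T NOR T) NOR (S NOR S))) NOR (((S NOR S) NOR (T NOR T)) NOR ((S NOR S) NOR (T NOR T))))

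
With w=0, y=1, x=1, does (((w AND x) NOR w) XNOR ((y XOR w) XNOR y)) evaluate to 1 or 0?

Substituting: (((0 AND 1) NOR 0) XNOR ((1 XOR 0) XNOR 1))
= 1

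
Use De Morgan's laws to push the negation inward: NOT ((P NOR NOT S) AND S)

NOT (P NOR NOT S) OR NOT S
De Morgan's: NOT(AND of terms) = OR of negations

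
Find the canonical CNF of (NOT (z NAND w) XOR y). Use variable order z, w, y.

(z OR w OR y) AND (z OR NOT w OR y) AND (NOT z OR w OR y) AND (NOT z OR NOT w OR NOT y)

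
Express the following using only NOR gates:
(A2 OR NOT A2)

((A2 NOR (A2 NOR A2)) NOR (A2 NOR (A2 NOR A2)))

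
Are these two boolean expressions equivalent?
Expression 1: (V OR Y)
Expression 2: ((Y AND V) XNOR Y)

No. Counterexample: with V=0, Y=0, Expression 1 = 0 but Expression 2 = 1.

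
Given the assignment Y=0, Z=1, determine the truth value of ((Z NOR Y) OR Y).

Substituting: ((1 NOR 0) OR 0)
= 0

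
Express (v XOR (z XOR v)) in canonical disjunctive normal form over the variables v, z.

(NOT v AND z) OR (v AND z)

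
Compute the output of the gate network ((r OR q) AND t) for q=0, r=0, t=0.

Substituting: ((0 OR 0) AND 0)
= 0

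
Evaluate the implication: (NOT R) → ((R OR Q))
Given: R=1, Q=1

Antecedent (NOT R) = 0; consequent ((R OR Q)) = 1.
0 → 1 = 1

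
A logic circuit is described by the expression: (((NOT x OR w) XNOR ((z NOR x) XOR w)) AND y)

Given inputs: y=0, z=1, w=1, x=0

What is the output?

Substituting: (((NOT 0 OR 1) XNOR ((1 NOR 0) XOR 1)) AND 0)
= 0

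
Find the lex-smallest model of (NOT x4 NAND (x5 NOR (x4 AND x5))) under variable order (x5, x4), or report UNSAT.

x5=0, x4=1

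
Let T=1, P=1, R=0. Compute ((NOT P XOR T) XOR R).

Substituting: ((NOT 1 XOR 1) XOR 0)
= 1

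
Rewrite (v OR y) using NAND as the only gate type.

((v NAND v) NAND (y NAND y))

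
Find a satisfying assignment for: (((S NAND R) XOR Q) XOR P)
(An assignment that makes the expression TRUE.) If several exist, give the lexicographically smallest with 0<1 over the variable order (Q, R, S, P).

Q=0, R=0, S=0, P=0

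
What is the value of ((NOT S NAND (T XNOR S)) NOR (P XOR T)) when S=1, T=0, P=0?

Substituting: ((NOT 1 NAND (0 XNOR 1)) NOR (0 XOR 0))
= 0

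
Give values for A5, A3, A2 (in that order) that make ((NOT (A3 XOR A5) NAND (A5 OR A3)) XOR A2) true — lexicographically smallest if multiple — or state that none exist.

A5=0, A3=0, A2=0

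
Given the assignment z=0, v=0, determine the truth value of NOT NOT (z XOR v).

Substituting: NOT NOT (0 XOR 0)
= 0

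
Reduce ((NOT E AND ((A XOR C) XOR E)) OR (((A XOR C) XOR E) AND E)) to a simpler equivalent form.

By distribution ((E AND v) OR (E AND NOT v) = E):
= ((A XOR C) XOR E)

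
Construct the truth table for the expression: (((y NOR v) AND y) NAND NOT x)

y | v | x | Output
------------------
0 | 0 | 0 | 1
0 | 0 | 1 | 1
0 | 1 | 0 | 1
0 | 1 | 1 | 1
1 | 0 | 0 | 1
1 | 0 | 1 | 1
1 | 1 | 0 | 1
1 | 1 | 1 | 1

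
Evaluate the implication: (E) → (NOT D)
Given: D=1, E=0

Antecedent (E) = 0; consequent (NOT D) = 0.
0 → 0 = 1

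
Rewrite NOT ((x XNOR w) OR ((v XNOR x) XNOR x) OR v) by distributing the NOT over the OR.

NOT (x XNOR w) AND NOT ((v XNOR x) XNOR x) AND NOT v
De Morgan's: NOT(OR of terms) = AND of negations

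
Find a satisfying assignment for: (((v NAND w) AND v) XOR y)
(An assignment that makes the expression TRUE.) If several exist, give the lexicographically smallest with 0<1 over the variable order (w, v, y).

w=0, v=0, y=1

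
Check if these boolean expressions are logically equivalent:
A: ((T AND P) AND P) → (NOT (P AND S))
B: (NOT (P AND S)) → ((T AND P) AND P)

No, Converse is not equivalent to original (counterexample: P=0, S=0, T=0)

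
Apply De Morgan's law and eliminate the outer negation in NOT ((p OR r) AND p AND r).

NOT (p OR r) OR NOT p OR NOT r
De Morgan's: NOT(AND of terms) = OR of negations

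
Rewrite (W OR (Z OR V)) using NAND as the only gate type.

((W NAND W) NAND (((Z NAND Z) NAND (V NAND V)) NAND ((Z NAND Z) NAND (V NAND V))))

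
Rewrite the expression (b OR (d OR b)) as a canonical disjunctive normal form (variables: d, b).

(NOT d AND b) OR (d AND NOT b) OR (d AND b)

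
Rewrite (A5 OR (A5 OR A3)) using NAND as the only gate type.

((A5 NAND A5) NAND (((A5 NAND A5) NAND (A3 NAND A3)) NAND ((A5 NAND A5) NAND (A3 NAND A3))))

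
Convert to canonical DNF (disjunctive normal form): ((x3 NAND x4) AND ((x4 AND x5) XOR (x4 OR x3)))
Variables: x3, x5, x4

(NOT x3 AND NOT x5 AND x4) OR (x3 AND NOT x5 AND NOT x4) OR (x3 AND x5 AND NOT x4)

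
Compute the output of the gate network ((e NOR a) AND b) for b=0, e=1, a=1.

Substituting: ((1 NOR 1) AND 0)
= 0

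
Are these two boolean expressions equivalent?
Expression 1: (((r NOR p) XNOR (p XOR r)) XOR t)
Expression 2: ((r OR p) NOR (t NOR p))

No. Counterexample: with p=0, r=1, t=1, Expression 1 = 1 but Expression 2 = 0.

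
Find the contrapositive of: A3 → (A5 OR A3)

Contrapositive: NOT (A5 OR A3) → NOT A3
Note: A statement and its contrapositive are logically equivalent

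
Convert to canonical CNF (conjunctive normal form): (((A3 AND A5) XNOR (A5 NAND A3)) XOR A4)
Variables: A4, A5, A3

(A4 OR A5 OR A3) AND (A4 OR A5 OR NOT A3) AND (A4 OR NOT A5 OR A3) AND (A4 OR NOT A5 OR NOT A3)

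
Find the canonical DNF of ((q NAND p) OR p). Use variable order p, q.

(NOT p AND NOT q) OR (NOT p AND q) OR (p AND NOT q) OR (p AND q)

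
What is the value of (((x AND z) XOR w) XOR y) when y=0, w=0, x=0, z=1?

Substituting: (((0 AND 1) XOR 0) XOR 0)
= 0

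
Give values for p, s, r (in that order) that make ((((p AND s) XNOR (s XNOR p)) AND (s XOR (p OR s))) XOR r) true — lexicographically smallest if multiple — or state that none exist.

p=0, s=0, r=1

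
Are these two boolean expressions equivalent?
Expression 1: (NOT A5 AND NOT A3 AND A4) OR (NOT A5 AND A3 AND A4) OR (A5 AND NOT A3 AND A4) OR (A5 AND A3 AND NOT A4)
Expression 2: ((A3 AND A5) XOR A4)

Yes, they are equivalent — the two output columns agree on all 8 assignments:
A5 | A3 | A4 | Expression 1 | Expression 2
------------------------------------------
0 | 0 | 0 | 0 | 0
0 | 0 | 1 | 1 | 1
0 | 1 | 0 | 0 | 0
0 | 1 | 1 | 1 | 1
1 | 0 | 0 | 0 | 0
1 | 0 | 1 | 1 | 1
1 | 1 | 0 | 1 | 1
1 | 1 | 1 | 0 | 0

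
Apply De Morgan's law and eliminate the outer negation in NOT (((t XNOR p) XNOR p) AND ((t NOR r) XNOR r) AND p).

NOT ((t XNOR p) XNOR p) OR NOT ((t NOR r) XNOR r) OR NOT p
De Morgan's: NOT(AND of terms) = OR of negations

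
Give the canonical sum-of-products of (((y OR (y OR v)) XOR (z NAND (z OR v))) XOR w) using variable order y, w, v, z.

Σm(0, 3, 5, 6, 9, 11, 12, 14) = (NOT y AND NOT w AND NOT v AND NOT z) OR (NOT y AND NOT w AND v AND z) OR (NOT y AND w AND NOT v AND z) OR (NOT y AND w AND v AND NOT z) OR (y AND NOT w AND NOT v AND z) OR (y AND NOT w AND v AND z) OR (y AND w AND NOT v AND NOT z) OR (y AND w AND v AND NOT z)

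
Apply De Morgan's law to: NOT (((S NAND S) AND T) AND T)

NOT ((S NAND S) AND T) OR NOT T
De Morgan's: NOT(AND of terms) = OR of negations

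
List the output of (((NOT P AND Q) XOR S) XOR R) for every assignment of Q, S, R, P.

Q | S | R | P | Output
----------------------
0 | 0 | 0 | 0 | 0
0 | 0 | 0 | 1 | 0
0 | 0 | 1 | 0 | 1
0 | 0 | 1 | 1 | 1
0 | 1 | 0 | 0 | 1
0 | 1 | 0 | 1 | 1
0 | 1 | 1 | 0 | 0
0 | 1 | 1 | 1 | 0
1 | 0 | 0 | 0 | 1
1 | 0 | 0 | 1 | 0
1 | 0 | 1 | 0 | 0
1 | 0 | 1 | 1 | 1
1 | 1 | 0 | 0 | 0
1 | 1 | 0 | 1 | 1
1 | 1 | 1 | 0 | 1
1 | 1 | 1 | 1 | 0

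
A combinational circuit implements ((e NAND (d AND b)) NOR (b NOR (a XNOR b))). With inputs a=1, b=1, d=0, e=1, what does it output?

Substituting: ((1 NAND (0 AND 1)) NOR (1 NOR (1 XNOR 1)))
= 0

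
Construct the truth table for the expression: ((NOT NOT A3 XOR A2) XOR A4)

A3 | A2 | A4 | Output
---------------------
0 | 0 | 0 | 0
0 | 0 | 1 | 1
0 | 1 | 0 | 1
0 | 1 | 1 | 0
1 | 0 | 0 | 1
1 | 0 | 1 | 0
1 | 1 | 0 | 0
1 | 1 | 1 | 1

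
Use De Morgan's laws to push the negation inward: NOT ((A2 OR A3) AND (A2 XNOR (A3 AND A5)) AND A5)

NOT (A2 OR A3) OR NOT (A2 XNOR (A3 AND A5)) OR NOT A5
De Morgan's: NOT(AND of terms) = OR of negations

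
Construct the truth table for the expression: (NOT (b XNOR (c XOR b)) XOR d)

d | c | b | Output
------------------
0 | 0 | 0 | 0
0 | 0 | 1 | 0
0 | 1 | 0 | 1
0 | 1 | 1 | 1
1 | 0 | 0 | 1
1 | 0 | 1 | 1
1 | 1 | 0 | 0
1 | 1 | 1 | 0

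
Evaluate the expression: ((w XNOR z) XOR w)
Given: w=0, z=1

Substituting: ((0 XNOR 1) XOR 0)
= 0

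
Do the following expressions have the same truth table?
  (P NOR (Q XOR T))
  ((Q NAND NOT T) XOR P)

No. Counterexample: with P=0, T=1, Q=0, Expression 1 = 0 but Expression 2 = 1.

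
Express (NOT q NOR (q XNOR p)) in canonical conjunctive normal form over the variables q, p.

(q OR p) AND (q OR NOT p) AND (NOT q OR NOT p)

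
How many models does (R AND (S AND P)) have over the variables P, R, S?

Satisfying assignments: (1,1,1)
Count: 1 out of 8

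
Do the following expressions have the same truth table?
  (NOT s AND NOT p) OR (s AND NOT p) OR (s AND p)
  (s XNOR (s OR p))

Yes, they are equivalent — the two output columns agree on all 4 assignments:
s | p | Expression 1 | Expression 2
-----------------------------------
0 | 0 | 1 | 1
0 | 1 | 0 | 0
1 | 0 | 1 | 1
1 | 1 | 1 | 1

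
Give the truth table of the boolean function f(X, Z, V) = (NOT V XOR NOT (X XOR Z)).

X | Z | V | Output
------------------
0 | 0 | 0 | 0
0 | 0 | 1 | 1
0 | 1 | 0 | 1
0 | 1 | 1 | 0
1 | 0 | 0 | 1
1 | 0 | 1 | 0
1 | 1 | 0 | 0
1 | 1 | 1 | 1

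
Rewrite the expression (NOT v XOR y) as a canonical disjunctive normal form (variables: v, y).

(NOT v AND NOT y) OR (v AND y)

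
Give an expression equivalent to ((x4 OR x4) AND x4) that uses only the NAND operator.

((((x4 NAND x4) NAND (x4 NAND x4)) NAND x4) NAND (((x4 NAND x4) NAND (x4 NAND x4)) NAND x4))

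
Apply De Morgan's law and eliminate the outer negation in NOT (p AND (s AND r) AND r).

NOT p OR NOT (s AND r) OR NOT r
De Morgan's: NOT(AND of terms) = OR of negations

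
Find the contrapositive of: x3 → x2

Contrapositive: NOT x2 → NOT x3
Note: A statement and its contrapositive are logically equivalent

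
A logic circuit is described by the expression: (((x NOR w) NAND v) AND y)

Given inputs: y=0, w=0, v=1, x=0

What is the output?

Substituting: (((0 NOR 0) NAND 1) AND 0)
= 0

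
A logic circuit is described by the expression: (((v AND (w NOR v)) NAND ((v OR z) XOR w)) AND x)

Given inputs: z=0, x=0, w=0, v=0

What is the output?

Substituting: (((0 AND (0 NOR 0)) NAND ((0 OR 0) XOR 0)) AND 0)
= 0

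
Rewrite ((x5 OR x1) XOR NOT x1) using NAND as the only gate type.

((((x5 NAND x5) NAND (x1 NAND x1)) NAND (((x5 NAND x5) NAND (x1 NAND x1)) NAND (x1 NAND x1))) NAND ((x1 NAND x1) NAND (((x5 NAND x5) NAND (x1 NAND x1)) NAND (x1 NAND x1))))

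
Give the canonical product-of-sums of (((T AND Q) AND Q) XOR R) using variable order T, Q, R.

ΠM(0, 2, 4, 7) = (T OR Q OR R) AND (T OR NOT Q OR R) AND (NOT T OR Q OR R) AND (NOT T OR NOT Q OR NOT R)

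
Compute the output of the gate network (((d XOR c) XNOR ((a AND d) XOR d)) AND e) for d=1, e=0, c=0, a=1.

Substituting: (((1 XOR 0) XNOR ((1 AND 1) XOR 1)) AND 0)
= 0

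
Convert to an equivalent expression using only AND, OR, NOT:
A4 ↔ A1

(A4 AND A1) OR (NOT A4 AND NOT A1)
(Biconditional = both true or both false)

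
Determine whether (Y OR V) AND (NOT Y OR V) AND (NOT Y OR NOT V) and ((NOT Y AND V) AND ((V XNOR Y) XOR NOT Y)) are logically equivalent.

Yes, they are equivalent — the two output columns agree on all 4 assignments:
Y | V | Expression 1 | Expression 2
-----------------------------------
0 | 0 | 0 | 0
0 | 1 | 1 | 1
1 | 0 | 0 | 0
1 | 1 | 0 | 0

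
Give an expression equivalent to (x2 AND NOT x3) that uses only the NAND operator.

((x2 NAND (x3 NAND x3)) NAND (x2 NAND (x3 NAND x3)))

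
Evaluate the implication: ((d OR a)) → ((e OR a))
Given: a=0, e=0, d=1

Antecedent ((d OR a)) = 1; consequent ((e OR a)) = 0.
1 → 0 = 0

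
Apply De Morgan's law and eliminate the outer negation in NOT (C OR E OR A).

NOT C AND NOT E AND NOT A
De Morgan's: NOT(OR of terms) = AND of negations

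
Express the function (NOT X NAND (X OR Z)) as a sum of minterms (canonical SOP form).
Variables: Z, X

Σm(0, 1, 3) = (NOT Z AND NOT X) OR (NOT Z AND X) OR (Z AND X)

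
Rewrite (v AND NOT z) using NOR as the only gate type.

((v NOR v) NOR ((z NOR z) NOR (z NOR z)))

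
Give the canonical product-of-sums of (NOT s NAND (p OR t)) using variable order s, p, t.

ΠM(1, 2, 3) = (s OR p OR NOT t) AND (s OR NOT p OR t) AND (s OR NOT p OR NOT t)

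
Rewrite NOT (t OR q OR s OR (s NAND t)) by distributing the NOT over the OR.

NOT t AND NOT q AND NOT s AND NOT (s NAND t)
De Morgan's: NOT(OR of terms) = AND of negations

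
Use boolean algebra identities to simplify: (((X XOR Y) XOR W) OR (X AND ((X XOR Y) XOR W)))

By absorption (E OR (E AND v) = E):
= ((X XOR Y) XOR W)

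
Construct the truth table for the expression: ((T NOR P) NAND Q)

P | T | Q | Output
------------------
0 | 0 | 0 | 1
0 | 0 | 1 | 0
0 | 1 | 0 | 1
0 | 1 | 1 | 1
1 | 0 | 0 | 1
1 | 0 | 1 | 1
1 | 1 | 0 | 1
1 | 1 | 1 | 1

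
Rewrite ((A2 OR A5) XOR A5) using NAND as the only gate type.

((((A2 NAND A2) NAND (A5 NAND A5)) NAND (((A2 NAND A2) NAND (A5 NAND A5)) NAND A5)) NAND (A5 NAND (((A2 NAND A2) NAND (A5 NAND A5)) NAND A5)))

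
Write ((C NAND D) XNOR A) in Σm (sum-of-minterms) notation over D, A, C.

Σm(2, 3, 5, 6) = (NOT D AND A AND NOT C) OR (NOT D AND A AND C) OR (D AND NOT A AND C) OR (D AND A AND NOT C)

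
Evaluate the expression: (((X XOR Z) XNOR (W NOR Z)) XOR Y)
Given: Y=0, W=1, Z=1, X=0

Substituting: (((0 XOR 1) XNOR (1 NOR 1)) XOR 0)
= 0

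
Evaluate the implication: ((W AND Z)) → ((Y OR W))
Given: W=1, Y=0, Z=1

Antecedent ((W AND Z)) = 1; consequent ((Y OR W)) = 1.
1 → 1 = 1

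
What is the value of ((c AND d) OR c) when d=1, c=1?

Substituting: ((1 AND 1) OR 1)
= 1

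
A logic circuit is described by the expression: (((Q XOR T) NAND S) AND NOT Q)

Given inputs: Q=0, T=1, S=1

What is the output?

Substituting: (((0 XOR 1) NAND 1) AND NOT 0)
= 0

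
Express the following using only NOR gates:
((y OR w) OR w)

((((y NOR w) NOR (y NOR w)) NOR w) NOR (((y NOR w) NOR (y NOR w)) NOR w))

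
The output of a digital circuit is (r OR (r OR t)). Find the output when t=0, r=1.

Substituting: (1 OR (1 OR 0))
= 1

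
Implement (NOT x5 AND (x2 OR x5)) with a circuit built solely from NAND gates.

(((x5 NAND x5) NAND ((x2 NAND x2) NAND (x5 NAND x5))) NAND ((x5 NAND x5) NAND ((x2 NAND x2) NAND (x5 NAND x5))))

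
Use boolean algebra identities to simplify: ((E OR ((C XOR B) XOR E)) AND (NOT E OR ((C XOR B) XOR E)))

By distribution ((E OR v) AND (E OR NOT v) = E):
= ((C XOR B) XOR E)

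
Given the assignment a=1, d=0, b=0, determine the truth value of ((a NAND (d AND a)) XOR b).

Substituting: ((1 NAND (0 AND 1)) XOR 0)
= 1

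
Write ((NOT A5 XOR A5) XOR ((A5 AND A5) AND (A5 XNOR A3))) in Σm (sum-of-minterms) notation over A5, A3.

Σm(0, 1, 2) = (NOT A5 AND NOT A3) OR (NOT A5 AND A3) OR (A5 AND NOT A3)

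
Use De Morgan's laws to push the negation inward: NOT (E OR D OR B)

NOT E AND NOT D AND NOT B
De Morgan's: NOT(OR of terms) = AND of negations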